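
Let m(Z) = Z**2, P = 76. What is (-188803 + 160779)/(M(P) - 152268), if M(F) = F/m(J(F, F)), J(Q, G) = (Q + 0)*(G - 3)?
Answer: 11349832096/61669149071 ≈ 0.18404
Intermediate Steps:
J(Q, G) = Q*(-3 + G)
M(F) = 1/(F*(-3 + F)**2) (M(F) = F/((F*(-3 + F))**2) = F/((F**2*(-3 + F)**2)) = F*(1/(F**2*(-3 + F)**2)) = 1/(F*(-3 + F)**2))
(-188803 + 160779)/(M(P) - 152268) = (-188803 + 160779)/(1/(76*(-3 + 76)**2) - 152268) = -28024/((1/76)/73**2 - 152268) = -28024/((1/76)*(1/5329) - 152268) = -28024/(1/405004 - 152268) = -28024/(-61669149071/405004) = -28024*(-405004/61669149071) = 11349832096/61669149071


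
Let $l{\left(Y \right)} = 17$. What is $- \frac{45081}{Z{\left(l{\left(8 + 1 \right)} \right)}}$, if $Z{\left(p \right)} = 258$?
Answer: $- \frac{15027}{86} \approx -174.73$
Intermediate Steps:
$- \frac{45081}{Z{\left(l{\left(8 + 1 \right)} \right)}} = - \frac{45081}{258} = \left(-45081\right) \frac{1}{258} = - \frac{15027}{86}$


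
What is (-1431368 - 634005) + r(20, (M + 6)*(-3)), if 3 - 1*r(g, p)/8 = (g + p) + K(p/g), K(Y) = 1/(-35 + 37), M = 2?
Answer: -2065321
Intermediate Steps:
K(Y) = ½ (K(Y) = 1/2 = ½)
r(g, p) = 20 - 8*g - 8*p (r(g, p) = 24 - 8*((g + p) + ½) = 24 - 8*(½ + g + p) = 24 + (-4 - 8*g - 8*p) = 20 - 8*g - 8*p)
(-1431368 - 634005) + r(20, (M + 6)*(-3)) = (-1431368 - 634005) + (20 - 8*20 - 8*(2 + 6)*(-3)) = -2065373 + (20 - 160 - 64*(-3)) = -2065373 + (20 - 160 - 8*(-24)) = -2065373 + (20 - 160 + 192) = -2065373 + 52 = -2065321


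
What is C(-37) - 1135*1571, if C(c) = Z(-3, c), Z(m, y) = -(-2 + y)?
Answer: -1783046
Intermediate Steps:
Z(m, y) = 2 - y
C(c) = 2 - c
C(-37) - 1135*1571 = (2 - 1*(-37)) - 1135*1571 = (2 + 37) - 1783085 = 39 - 1783085 = -1783046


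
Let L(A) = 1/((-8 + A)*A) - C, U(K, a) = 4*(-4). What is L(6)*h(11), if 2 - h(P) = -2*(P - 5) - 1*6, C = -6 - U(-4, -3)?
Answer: -605/3 ≈ -201.67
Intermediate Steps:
U(K, a) = -16
C = 10 (C = -6 - 1*(-16) = -6 + 16 = 10)
h(P) = -2 + 2*P (h(P) = 2 - (-2*(P - 5) - 1*6) = 2 - (-2*(-5 + P) - 6) = 2 - ((10 - 2*P) - 6) = 2 - (4 - 2*P) = 2 + (-4 + 2*P) = -2 + 2*P)
L(A) = -10 + 1/(A*(-8 + A)) (L(A) = 1/((-8 + A)*A) - 1*10 = 1/(A*(-8 + A)) - 10 = -10 + 1/(A*(-8 + A)))
L(6)*h(11) = ((1 - 10*6**2 + 80*6)/(6*(-8 + 6)))*(-2 + 2*11) = ((1/6)*(1 - 10*36 + 480)/(-2))*(-2 + 22) = ((1/6)*(-1/2)*(1 - 360 + 480))*20 = ((1/6)*(-1/2)*121)*20 = -121/12*20 = -605/3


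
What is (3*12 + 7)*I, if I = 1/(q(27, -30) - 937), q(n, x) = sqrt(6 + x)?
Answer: -40291/877993 - 86*I*sqrt(6)/877993 ≈ -0.04589 - 0.00023993*I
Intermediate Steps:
I = 1/(-937 + 2*I*sqrt(6)) (I = 1/(sqrt(6 - 30) - 937) = 1/(sqrt(-24) - 937) = 1/(2*I*sqrt(6) - 937) = 1/(-937 + 2*I*sqrt(6)) ≈ -0.0010672 - 5.58e-6*I)
(3*12 + 7)*I = (3*12 + 7)*(-937/877993 - 2*I*sqrt(6)/877993) = (36 + 7)*(-937/877993 - 2*I*sqrt(6)/877993) = 43*(-937/877993 - 2*I*sqrt(6)/877993) = -40291/877993 - 86*I*sqrt(6)/877993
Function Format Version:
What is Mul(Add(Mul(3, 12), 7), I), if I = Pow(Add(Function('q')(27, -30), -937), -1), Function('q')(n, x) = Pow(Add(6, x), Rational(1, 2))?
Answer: Add(Rational(-40291, 877993), Mul(Rational(-86, 877993), I, Pow(6, Rational(1, 2)))) ≈ Add(-0.045890, Mul(-0.00023993, I))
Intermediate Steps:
I = Pow(Add(-937, Mul(2, I, Pow(6, Rational(1, 2)))), -1) (I = Pow(Add(Pow(Add(6, -30), Rational(1, 2)), -937), -1) = Pow(Add(Pow(-24, Rational(1, 2)), -937), -1) = Pow(Add(Mul(2, I, Pow(6, Rational(1, 2))), -937), -1) = Pow(Add(-937, Mul(2, I, Pow(6, Rational(1, 2)))), -1) ≈ Add(-0.0010672, Mul(-5.580e-6, I)))
Mul(Add(Mul(3, 12), 7), I) = Mul(Add(Mul(3, 12), 7), Add(Rational(-937, 877993), Mul(Rational(-2, 877993), I, Pow(6, Rational(1, 2))))) = Mul(Add(36, 7), Add(Rational(-937, 877993), Mul(Rational(-2, 877993), I, Pow(6, Rational(1, 2))))) = Mul(43, Add(Rational(-937, 877993), Mul(Rational(-2, 877993), I, Pow(6, Rational(1, 2))))) = Add(Rational(-40291, 877993), Mul(Rational(-86, 877993), I, Pow(6, Rational(1, 2))))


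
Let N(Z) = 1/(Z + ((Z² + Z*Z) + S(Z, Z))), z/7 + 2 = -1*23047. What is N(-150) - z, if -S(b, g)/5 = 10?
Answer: 7228166401/44800 ≈ 1.6134e+5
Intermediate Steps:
S(b, g) = -50 (S(b, g) = -5*10 = -50)
z = -161343 (z = -14 + 7*(-1*23047) = -14 + 7*(-23047) = -14 - 161329 = -161343)
N(Z) = 1/(-50 + Z + 2*Z²) (N(Z) = 1/(Z + ((Z² + Z*Z) - 50)) = 1/(Z + ((Z² + Z²) - 50)) = 1/(Z + (2*Z² - 50)) = 1/(Z + (-50 + 2*Z²)) = 1/(-50 + Z + 2*Z²))
N(-150) - z = 1/(-50 - 150 + 2*(-150)²) - 1*(-161343) = 1/(-50 - 150 + 2*22500) + 161343 = 1/(-50 - 150 + 45000) + 161343 = 1/44800 + 161343 = 7228166401/44800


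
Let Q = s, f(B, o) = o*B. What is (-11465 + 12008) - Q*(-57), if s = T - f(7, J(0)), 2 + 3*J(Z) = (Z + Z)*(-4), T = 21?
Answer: 2006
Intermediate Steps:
J(Z) = -2/3 - 8*Z/3 (J(Z) = -2/3 + ((Z + Z)*(-4))/3 = -2/3 + ((2*Z)*(-4))/3 = -2/3 + (-8*Z)/3 = -2/3 - 8*Z/3)
f(B, o) = B*o
s = 77/3 (s = 21 - 7*(-2/3 - 8/3*0) = 21 - 7*(-2/3 + 0) = 21 - 7*(-2)/3 = 21 - 1*(-14/3) = 21 + 14/3 = 77/3 ≈ 25.667)
Q = 77/3 ≈ 25.667
(-11465 + 12008) - Q*(-57) = (-11465 + 12008) - 77*(-57)/3 = 543 - 1*(-1463) = 543 + 1463 = 2006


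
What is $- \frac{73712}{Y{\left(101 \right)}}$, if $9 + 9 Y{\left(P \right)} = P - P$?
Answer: $73712$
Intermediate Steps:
$Y{\left(P \right)} = -1$ ($Y{\left(P \right)} = -1 + \frac{P - P}{9} = -1 + \frac{1}{9} \cdot 0 = -1 + 0 = -1$)
$- \frac{73712}{Y{\left(101 \right)}} = - \frac{73712}{-1} = \left(-73712\right) \left(-1\right) = 73712$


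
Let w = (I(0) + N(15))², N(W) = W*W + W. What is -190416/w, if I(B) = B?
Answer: -3967/1200 ≈ -3.3058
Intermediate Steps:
N(W) = W + W² (N(W) = W² + W = W + W²)
w = 57600 (w = (0 + 15*(1 + 15))² = (0 + 15*16)² = (0 + 240)² = 240² = 57600)
-190416/w = -190416/57600 = -190416*1/57600 = -3967/1200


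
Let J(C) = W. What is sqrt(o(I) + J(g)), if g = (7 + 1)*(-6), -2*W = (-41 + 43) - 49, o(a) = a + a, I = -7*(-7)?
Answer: 9*sqrt(6)/2 ≈ 11.023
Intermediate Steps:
I = 49
o(a) = 2*a
W = 47/2 (W = -((-41 + 43) - 49)/2 = -(2 - 49)/2 = -1/2*(-47) = 47/2 ≈ 23.500)
g = -48 (g = 8*(-6) = -48)
J(C) = 47/2
sqrt(o(I) + J(g)) = sqrt(2*49 + 47/2) = sqrt(98 + 47/2) = sqrt(243/2) = 9*sqrt(6)/2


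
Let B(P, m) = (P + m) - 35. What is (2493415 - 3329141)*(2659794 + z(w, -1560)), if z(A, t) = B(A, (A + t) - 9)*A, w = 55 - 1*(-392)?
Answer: -1957624639824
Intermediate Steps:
w = 447 (w = 55 + 392 = 447)
B(P, m) = -35 + P + m
z(A, t) = A*(-44 + t + 2*A) (z(A, t) = (-35 + A + ((A + t) - 9))*A = (-35 + A + (-9 + A + t))*A = (-44 + t + 2*A)*A = A*(-44 + t + 2*A))
(2493415 - 3329141)*(2659794 + z(w, -1560)) = (2493415 - 3329141)*(2659794 + 447*(-44 - 1560 + 2*447)) = -835726*(2659794 + 447*(-44 - 1560 + 894)) = -835726*(2659794 + 447*(-710)) = -835726*(2659794 - 317370) = -835726*2342424 = -1957624639824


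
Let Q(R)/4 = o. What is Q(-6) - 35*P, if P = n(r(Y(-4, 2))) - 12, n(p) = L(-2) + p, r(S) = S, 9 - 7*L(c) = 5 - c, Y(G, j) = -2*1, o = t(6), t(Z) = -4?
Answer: 464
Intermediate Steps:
o = -4
Y(G, j) = -2
L(c) = 4/7 + c/7 (L(c) = 9/7 - (5 - c)/7 = 9/7 + (-5/7 + c/7) = 4/7 + c/7)
Q(R) = -16 (Q(R) = 4*(-4) = -16)
n(p) = 2/7 + p (n(p) = (4/7 + (⅐)*(-2)) + p = (4/7 - 2/7) + p = 2/7 + p)
P = -96/7 (P = (2/7 - 2) - 12 = -12/7 - 12 = -96/7 ≈ -13.714)
Q(-6) - 35*P = -16 - 35*(-96/7) = -16 + 480 = 464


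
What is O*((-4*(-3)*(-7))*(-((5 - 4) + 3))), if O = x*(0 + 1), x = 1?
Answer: 336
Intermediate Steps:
O = 1 (O = 1*(0 + 1) = 1*1 = 1)
O*((-4*(-3)*(-7))*(-((5 - 4) + 3))) = 1*((-4*(-3)*(-7))*(-((5 - 4) + 3))) = 1*((12*(-7))*(-(1 + 3))) = 1*(-(-84)*4) = 1*(-84*(-4)) = 1*336 = 336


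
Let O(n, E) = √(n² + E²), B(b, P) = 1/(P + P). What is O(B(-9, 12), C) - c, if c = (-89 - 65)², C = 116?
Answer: -23716 + √7750657/24 ≈ -23600.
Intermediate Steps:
B(b, P) = 1/(2*P)
O(n, E) = √(E² + n²)
c = 23716 (c = (-154)² = 23716)
O(B(-9, 12), C) - c = √(116² + ((½)/12)²) - 1*23716 = √(13456 + ((½)*(1/12))²) - 23716 = √(13456 + (1/24)²) - 23716 = √(13456 + 1/576) - 23716 = √(7750657/576) - 23716 = √7750657/24 - 23716 = -23716 + √7750657/24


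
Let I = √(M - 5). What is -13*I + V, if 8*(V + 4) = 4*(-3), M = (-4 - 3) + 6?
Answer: -11/2 - 13*I*√6 ≈ -5.5 - 31.843*I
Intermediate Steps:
M = -1 (M = -7 + 6 = -1)
V = -11/2 (V = -4 + (4*(-3))/8 = -4 + (⅛)*(-12) = -4 - 3/2 = -11/2 ≈ -5.5000)
I = I*√6 (I = √(-1 - 5) = √(-6) = I*√6 ≈ 2.4495*I)
-13*I + V = -13*I*√6 - 11/2 = -11/2 - 13*I*√6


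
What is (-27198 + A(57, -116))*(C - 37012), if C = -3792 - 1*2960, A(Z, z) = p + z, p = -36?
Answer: 1196945400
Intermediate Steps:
A(Z, z) = -36 + z
C = -6752 (C = -3792 - 2960 = -6752)
(-27198 + A(57, -116))*(C - 37012) = (-27198 + (-36 - 116))*(-6752 - 37012) = (-27198 - 152)*(-43764) = -27350*(-43764) = 1196945400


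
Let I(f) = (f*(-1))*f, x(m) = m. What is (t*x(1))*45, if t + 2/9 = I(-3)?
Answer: -415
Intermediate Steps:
I(f) = -f² (I(f) = (-f)*f = -f²)
t = -83/9 (t = -2/9 - 1*(-3)² = -2/9 - 1*9 = -2/9 - 9 = -83/9 ≈ -9.2222)
(t*x(1))*45 = -83/9*1*45 = -83/9*45 = -415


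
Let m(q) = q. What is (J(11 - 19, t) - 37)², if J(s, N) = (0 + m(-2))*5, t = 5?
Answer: 2209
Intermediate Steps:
J(s, N) = -10 (J(s, N) = (0 - 2)*5 = -2*5 = -10)
(J(11 - 19, t) - 37)² = (-10 - 37)² = (-47)² = 2209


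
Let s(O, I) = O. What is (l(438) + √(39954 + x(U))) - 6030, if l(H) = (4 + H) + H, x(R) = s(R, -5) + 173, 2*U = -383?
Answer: -5150 + √159742/2 ≈ -4950.2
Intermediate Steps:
U = -383/2 (U = (½)*(-383) = -383/2 ≈ -191.50)
x(R) = 173 + R (x(R) = R + 173 = 173 + R)
l(H) = 4 + 2*H
(l(438) + √(39954 + x(U))) - 6030 = ((4 + 2*438) + √(39954 + (173 - 383/2))) - 6030 = ((4 + 876) + √(39954 - 37/2)) - 6030 = (880 + √(79871/2)) - 6030 = (880 + √159742/2) - 6030 = -5150 + √159742/2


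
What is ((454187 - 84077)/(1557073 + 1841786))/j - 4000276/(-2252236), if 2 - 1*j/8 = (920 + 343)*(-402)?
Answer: 25286666394389789/14236902532179264 ≈ 1.7761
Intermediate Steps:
j = 4061824 (j = 16 - 8*(920 + 343)*(-402) = 16 - 10104*(-402) = 16 - 8*(-507726) = 16 + 4061808 = 4061824)
((454187 - 84077)/(1557073 + 1841786))/j - 4000276/(-2252236) = ((454187 - 84077)/(1557073 + 1841786))/4061824 - 4000276/(-2252236) = (370110/3398859)*(1/4061824) - 4000276*(-1/2252236) = (370110*(1/3398859))*(1/4061824) + 142867/80437 = (123370/1132953)*(1/4061824) + 142867/80437 = 4745/176994449472 + 142867/80437 = 25286666394389789/14236902532179264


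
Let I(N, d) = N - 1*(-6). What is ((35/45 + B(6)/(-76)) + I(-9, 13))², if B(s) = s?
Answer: 619369/116964 ≈ 5.2954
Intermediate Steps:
I(N, d) = 6 + N (I(N, d) = N + 6 = 6 + N)
((35/45 + B(6)/(-76)) + I(-9, 13))² = ((35/45 + 6/(-76)) + (6 - 9))² = ((35*(1/45) + 6*(-1/76)) - 3)² = ((7/9 - 3/38) - 3)² = (239/342 - 3)² = (-787/342)² = 619369/116964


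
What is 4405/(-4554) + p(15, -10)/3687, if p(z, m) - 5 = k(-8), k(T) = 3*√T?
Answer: -5406155/5596866 + 2*I*√2/1229 ≈ -0.96593 + 0.0023014*I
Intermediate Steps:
p(z, m) = 5 + 6*I*√2 (p(z, m) = 5 + 3*√(-8) = 5 + 3*(2*I*√2) = 5 + 6*I*√2)
4405/(-4554) + p(15, -10)/3687 = 4405/(-4554) + (5 + 6*I*√2)/3687 = 4405*(-1/4554) + (5 + 6*I*√2)*(1/3687) = -4405/4554 + (5/3687 + 2*I*√2/1229) = -5406155/5596866 + 2*I*√2/1229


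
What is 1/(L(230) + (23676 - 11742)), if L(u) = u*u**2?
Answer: 1/12178934 ≈ 8.2109e-8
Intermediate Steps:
L(u) = u**3
1/(L(230) + (23676 - 11742)) = 1/(230**3 + (23676 - 11742)) = 1/(12167000 + 11934) = 1/12178934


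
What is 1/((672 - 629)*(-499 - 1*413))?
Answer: -1/39216 ≈ -2.5500e-5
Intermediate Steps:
1/((672 - 629)*(-499 - 1*413)) = 1/(43*(-499 - 413)) = (1/43)/(-912) = (1/43)*(-1/912) = -1/39216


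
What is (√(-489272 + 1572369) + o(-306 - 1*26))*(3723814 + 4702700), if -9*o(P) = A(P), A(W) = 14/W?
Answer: 9830933/249 + 8426514*√1083097 ≈ 8.7697e+9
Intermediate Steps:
o(P) = -14/(9*P)
(√(-489272 + 1572369) + o(-306 - 1*26))*(3723814 + 4702700) = (√(-489272 + 1572369) - 14/(9*(-306 - 1*26)))*(3723814 + 4702700) = (√1083097 - 14/(9*(-306 - 26)))*8426514 = (√1083097 - 14/9/(-332))*8426514 = (√1083097 - 14/9*(-1/332))*8426514 = (√1083097 + 7/1494)*8426514 = (7/1494 + √1083097)*8426514 = 9830933/249 + 8426514*√1083097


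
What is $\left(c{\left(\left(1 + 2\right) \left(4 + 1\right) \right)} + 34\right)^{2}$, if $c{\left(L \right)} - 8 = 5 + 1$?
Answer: $2304$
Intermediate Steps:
$c{\left(L \right)} = 14$ ($c{\left(L \right)} = 8 + \left(5 + 1\right) = 8 + 6 = 14$)
$\left(c{\left(\left(1 + 2\right) \left(4 + 1\right) \right)} + 34\right)^{2} = \left(14 + 34\right)^{2} = 48^{2} = 2304$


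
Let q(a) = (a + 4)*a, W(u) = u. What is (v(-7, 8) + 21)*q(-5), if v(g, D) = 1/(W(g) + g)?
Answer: 1465/14 ≈ 104.64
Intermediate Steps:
q(a) = a*(4 + a) (q(a) = (4 + a)*a = a*(4 + a))
v(g, D) = 1/(2*g) (v(g, D) = 1/(g + g) = 1/(2*g))
(v(-7, 8) + 21)*q(-5) = ((½)/(-7) + 21)*(-5*(4 - 5)) = ((½)*(-⅐) + 21)*(-5*(-1)) = (-1/14 + 21)*5 = (293/14)*5 = 1465/14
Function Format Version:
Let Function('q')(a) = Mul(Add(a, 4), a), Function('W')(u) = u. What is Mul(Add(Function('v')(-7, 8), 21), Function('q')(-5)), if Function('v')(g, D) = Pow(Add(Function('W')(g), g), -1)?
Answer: Rational(1465, 14) ≈ 104.64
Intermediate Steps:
Function('q')(a) = Mul(a, Add(4, a)) (Function('q')(a) = Mul(Add(4, a), a) = Mul(a, Add(4, a)))
Function('v')(g, D) = Mul(Rational(1, 2), Pow(g, -1)) (Function('v')(g, D) = Pow(Add(g, g), -1) = Pow(Mul(2, g), -1) = Mul(Rational(1, 2), Pow(g, -1)))
Mul(Add(Function('v')(-7, 8), 21), Function('q')(-5)) = Mul(Add(Mul(Rational(1, 2), Pow(-7, -1)), 21), Mul(-5, Add(4, -5))) = Mul(Add(Mul(Rational(1, 2), Rational(-1, 7)), 21), Mul(-5, -1)) = Mul(Add(Rational(-1, 14), 21), 5) = Mul(Rational(293, 14), 5) = Rational(1465, 14)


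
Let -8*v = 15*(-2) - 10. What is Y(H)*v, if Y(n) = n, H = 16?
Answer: 80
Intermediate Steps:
v = 5 (v = -(15*(-2) - 10)/8 = -(-30 - 10)/8 = -⅛*(-40) = 5)
Y(H)*v = 16*5 = 80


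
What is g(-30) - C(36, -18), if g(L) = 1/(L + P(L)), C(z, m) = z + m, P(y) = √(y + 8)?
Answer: -8313/461 - I*√22/922 ≈ -18.033 - 0.0050872*I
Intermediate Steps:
P(y) = √(8 + y)
C(z, m) = m + z
g(L) = 1/(L + √(8 + L))
g(-30) - C(36, -18) = 1/(-30 + √(8 - 30)) - (-18 + 36) = 1/(-30 + √(-22)) - 1*18 = 1/(-30 + I*√22) - 18 = -18 + 1/(-30 + I*√22)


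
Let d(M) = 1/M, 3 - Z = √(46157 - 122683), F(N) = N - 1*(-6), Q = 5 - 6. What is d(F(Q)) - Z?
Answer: -14/5 + I*√76526 ≈ -2.8 + 276.63*I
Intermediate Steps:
Q = -1
F(N) = 6 + N (F(N) = N + 6 = 6 + N)
Z = 3 - I*√76526 (Z = 3 - √(46157 - 122683) = 3 - √(-76526) = 3 - I*√76526 ≈ 3.0 - 276.63*I)
d(F(Q)) - Z = 1/(6 - 1) - (3 - I*√76526) = 1/5 + (-3 + I*√76526) = ⅕ + (-3 + I*√76526) = -14/5 + I*√76526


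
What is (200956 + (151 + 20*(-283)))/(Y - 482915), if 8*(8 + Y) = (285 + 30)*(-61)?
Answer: -223368/554657 ≈ -0.40271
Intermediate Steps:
Y = -19279/8 (Y = -8 + ((285 + 30)*(-61))/8 = -8 + (315*(-61))/8 = -8 + (⅛)*(-19215) = -8 - 19215/8 = -19279/8 ≈ -2409.9)
(200956 + (151 + 20*(-283)))/(Y - 482915) = (200956 + (151 + 20*(-283)))/(-19279/8 - 482915) = (200956 + (151 - 5660))/(-3882599/8) = (200956 - 5509)*(-8/3882599) = 195447*(-8/3882599) = -223368/554657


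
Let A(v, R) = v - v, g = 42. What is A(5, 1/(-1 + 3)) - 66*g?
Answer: -2772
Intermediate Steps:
A(v, R) = 0
A(5, 1/(-1 + 3)) - 66*g = 0 - 66*42 = 0 - 2772 = -2772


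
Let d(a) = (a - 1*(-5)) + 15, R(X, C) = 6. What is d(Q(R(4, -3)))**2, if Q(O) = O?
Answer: 676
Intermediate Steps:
d(a) = 20 + a (d(a) = (a + 5) + 15 = (5 + a) + 15 = 20 + a)
d(Q(R(4, -3)))**2 = (20 + 6)**2 = 26**2 = 676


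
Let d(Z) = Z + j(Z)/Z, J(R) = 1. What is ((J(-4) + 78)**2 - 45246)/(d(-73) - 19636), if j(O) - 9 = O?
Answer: 2847365/1438693 ≈ 1.9791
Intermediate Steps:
j(O) = 9 + O
d(Z) = Z + (9 + Z)/Z
((J(-4) + 78)**2 - 45246)/(d(-73) - 19636) = ((1 + 78)**2 - 45246)/((1 - 73 + 9/(-73)) - 19636) = (79**2 - 45246)/((1 - 73 + 9*(-1/73)) - 19636) = (6241 - 45246)/((1 - 73 - 9/73) - 19636) = -39005/(-5265/73 - 19636) = -39005/(-1438693/73) = -39005*(-73/1438693) = 2847365/1438693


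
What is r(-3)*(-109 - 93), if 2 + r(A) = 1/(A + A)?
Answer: 1313/3 ≈ 437.67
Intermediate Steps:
r(A) = -2 + 1/(2*A) (r(A) = -2 + 1/(A + A) = -2 + 1/(2*A))
r(-3)*(-109 - 93) = (-2 + (½)/(-3))*(-109 - 93) = (-2 + (½)*(-⅓))*(-202) = (-2 - ⅙)*(-202) = -13/6*(-202) = 1313/3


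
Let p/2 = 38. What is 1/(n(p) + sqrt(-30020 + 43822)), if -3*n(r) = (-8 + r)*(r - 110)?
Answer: 3468/2610563 - 9*sqrt(13802)/5221126 ≈ 0.0011259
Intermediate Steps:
p = 76 (p = 2*38 = 76)
n(r) = -(-110 + r)*(-8 + r)/3 (n(r) = -(-8 + r)*(r - 110)/3 = -(-8 + r)*(-110 + r)/3 = -(-110 + r)*(-8 + r)/3)
1/(n(p) + sqrt(-30020 + 43822)) = 1/((-880/3 - 1/3*76**2 + (118/3)*76) + sqrt(-30020 + 43822)) = 1/((-880/3 - 1/3*5776 + 8968/3) + sqrt(13802)) = 1/((-880/3 - 5776/3 + 8968/3) + sqrt(13802)) = 1/(2312/3 + sqrt(13802))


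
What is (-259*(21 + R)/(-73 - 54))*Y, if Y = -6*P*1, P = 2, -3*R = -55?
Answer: -122248/127 ≈ -962.58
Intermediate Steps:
R = 55/3 (R = -⅓*(-55) = 55/3 ≈ 18.333)
Y = -12 (Y = -6*2*1 = -12*1 = -12)
(-259*(21 + R)/(-73 - 54))*Y = -259*(21 + 55/3)/(-73 - 54)*(-12) = -259/((-127/118/3))*(-12) = -259/((-127*3/118))*(-12) = -259/(-381/118)*(-12) = -259*(-118/381)*(-12) = (30562/381)*(-12) = -122248/127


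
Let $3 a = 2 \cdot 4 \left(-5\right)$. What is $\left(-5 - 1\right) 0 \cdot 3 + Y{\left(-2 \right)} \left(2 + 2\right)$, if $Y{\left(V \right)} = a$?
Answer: $- \frac{160}{3} \approx -53.333$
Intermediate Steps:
$a = - \frac{40}{3}$ ($a = \frac{2 \cdot 4 \left(-5\right)}{3} = \frac{8 \left(-5\right)}{3} = \frac{1}{3} \left(-40\right) = - \frac{40}{3} \approx -13.333$)
$Y{\left(V \right)} = - \frac{40}{3}$
$\left(-5 - 1\right) 0 \cdot 3 + Y{\left(-2 \right)} \left(2 + 2\right) = \left(-5 - 1\right) 0 \cdot 3 - \frac{40 \left(2 + 2\right)}{3} = \left(-6\right) 0 \cdot 3 - \frac{160}{3} = 0 \cdot 3 - \frac{160}{3} = 0 - \frac{160}{3} = - \frac{160}{3}$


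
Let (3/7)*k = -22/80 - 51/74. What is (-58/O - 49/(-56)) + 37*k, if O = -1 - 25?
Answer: -31253/390 ≈ -80.136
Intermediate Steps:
O = -26
k = -9989/4440 (k = 7*(-22/80 - 51/74)/3 = 7*(-22*1/80 - 51*1/74)/3 = 7*(-11/40 - 51/74)/3 = (7/3)*(-1427/1480) = -9989/4440 ≈ -2.2498)
(-58/O - 49/(-56)) + 37*k = (-58/(-26) - 49/(-56)) + 37*(-9989/4440) = (-58*(-1/26) - 49*(-1/56)) - 9989/120 = (29/13 + 7/8) - 9989/120 = 323/104 - 9989/120 = -31253/390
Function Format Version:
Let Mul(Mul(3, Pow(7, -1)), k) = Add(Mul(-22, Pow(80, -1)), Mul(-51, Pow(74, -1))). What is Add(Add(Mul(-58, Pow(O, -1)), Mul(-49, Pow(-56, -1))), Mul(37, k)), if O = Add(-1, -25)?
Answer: Rational(-31253, 390) ≈ -80.136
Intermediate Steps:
O = -26
k = Rational(-9989, 4440) (k = Mul(Rational(7, 3), Add(Mul(-22, Pow(80, -1)), Mul(-51, Pow(74, -1)))) = Mul(Rational(7, 3), Add(Mul(-22, Rational(1, 80)), Mul(-51, Rational(1, 74)))) = Mul(Rational(7, 3), Add(Rational(-11, 40), Rational(-51, 74))) = Mul(Rational(7, 3), Rational(-1427, 1480)) = Rational(-9989, 4440) ≈ -2.2498)
Add(Add(Mul(-58, Pow(O, -1)), Mul(-49, Pow(-56, -1))), Mul(37, k)) = Add(Add(Mul(-58, Pow(-26, -1)), Mul(-49, Pow(-56, -1))), Mul(37, Rational(-9989, 4440))) = Add(Add(Mul(-58, Rational(-1, 26)), Mul(-49, Rational(-1, 56))), Rational(-9989, 120)) = Add(Add(Rational(29, 13), Rational(7, 8)), Rational(-9989, 120)) = Add(Rational(323, 104), Rational(-9989, 120)) = Rational(-31253, 390)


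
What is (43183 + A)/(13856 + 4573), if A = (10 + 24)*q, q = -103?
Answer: 13227/6143 ≈ 2.1532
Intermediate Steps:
A = -3502 (A = (10 + 24)*(-103) = 34*(-103) = -3502)
(43183 + A)/(13856 + 4573) = (43183 - 3502)/(13856 + 4573) = 39681/18429 = 39681*(1/18429) = 13227/6143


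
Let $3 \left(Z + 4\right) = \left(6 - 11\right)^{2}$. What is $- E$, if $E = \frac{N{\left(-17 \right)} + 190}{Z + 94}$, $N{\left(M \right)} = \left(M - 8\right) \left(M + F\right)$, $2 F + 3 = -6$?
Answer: $- \frac{873}{118} \approx -7.3983$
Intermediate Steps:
$F = - \frac{9}{2}$ ($F = - \frac{3}{2} + \frac{1}{2} \left(-6\right) = - \frac{3}{2} - 3 = - \frac{9}{2} \approx -4.5$)
$N{\left(M \right)} = \left(-8 + M\right) \left(- \frac{9}{2} + M\right)$ ($N{\left(M \right)} = \left(M - 8\right) \left(M - \frac{9}{2}\right) = \left(-8 + M\right) \left(- \frac{9}{2} + M\right)$)
$Z = \frac{13}{3}$ ($Z = -4 + \frac{\left(6 - 11\right)^{2}}{3} = -4 + \frac{\left(-5\right)^{2}}{3} = -4 + \frac{1}{3} \cdot 25 = -4 + \frac{25}{3} = \frac{13}{3} \approx 4.3333$)
$E = \frac{873}{118}$ ($E = \frac{\left(36 + \left(-17\right)^{2} - - \frac{425}{2}\right) + 190}{\frac{13}{3} + 94} = \frac{\left(36 + 289 + \frac{425}{2}\right) + 190}{\frac{295}{3}} = \left(\frac{1075}{2} + 190\right) \frac{3}{295} = \frac{1455}{2} \cdot \frac{3}{295} = \frac{873}{118} \approx 7.3983$)
$- E = \left(-1\right) \frac{873}{118} = - \frac{873}{118}$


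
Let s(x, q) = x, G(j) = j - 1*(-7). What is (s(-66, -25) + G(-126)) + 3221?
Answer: 3036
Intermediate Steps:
G(j) = 7 + j (G(j) = j + 7 = 7 + j)
(s(-66, -25) + G(-126)) + 3221 = (-66 + (7 - 126)) + 3221 = (-66 - 119) + 3221 = -185 + 3221 = 3036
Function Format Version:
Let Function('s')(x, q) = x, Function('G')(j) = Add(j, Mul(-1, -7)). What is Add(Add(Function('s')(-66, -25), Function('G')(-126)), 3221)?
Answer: 3036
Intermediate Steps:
Function('G')(j) = Add(7, j) (Function('G')(j) = Add(j, 7) = Add(7, j))
Add(Add(Function('s')(-66, -25), Function('G')(-126)), 3221) = Add(Add(-66, Add(7, -126)), 3221) = Add(Add(-66, -119), 3221) = Add(-185, 3221) = 3036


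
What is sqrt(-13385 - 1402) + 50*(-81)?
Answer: -4050 + 3*I*sqrt(1643) ≈ -4050.0 + 121.6*I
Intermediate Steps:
sqrt(-13385 - 1402) + 50*(-81) = sqrt(-14787) - 4050 = 3*I*sqrt(1643) - 4050 = -4050 + 3*I*sqrt(1643)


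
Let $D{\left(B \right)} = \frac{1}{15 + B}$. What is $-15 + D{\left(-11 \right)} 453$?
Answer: $\frac{393}{4} \approx 98.25$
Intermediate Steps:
$-15 + D{\left(-11 \right)} 453 = -15 + \frac{1}{15 - 11} \cdot 453 = -15 + \frac{1}{4} \cdot 453 = -15 + \frac{453}{4} = \frac{393}{4}$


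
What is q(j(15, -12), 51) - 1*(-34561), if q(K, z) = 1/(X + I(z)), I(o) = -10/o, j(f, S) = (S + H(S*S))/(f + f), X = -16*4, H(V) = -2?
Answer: 113152663/3274 ≈ 34561.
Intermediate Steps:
X = -64
j(f, S) = (-2 + S)/(2*f) (j(f, S) = (S - 2)/(f + f) = (-2 + S)/((2*f)) = (-2 + S)*(1/(2*f)) = (-2 + S)/(2*f))
q(K, z) = 1/(-64 - 10/z)
q(j(15, -12), 51) - 1*(-34561) = -1*51/(10 + 64*51) - 1*(-34561) = -1*51/(10 + 3264) + 34561 = -1*51/3274 + 34561 = -1*51*1/3274 + 34561 = -51/3274 + 34561 = 113152663/3274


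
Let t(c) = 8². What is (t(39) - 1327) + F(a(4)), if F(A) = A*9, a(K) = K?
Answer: -1227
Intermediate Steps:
t(c) = 64
F(A) = 9*A
(t(39) - 1327) + F(a(4)) = (64 - 1327) + 9*4 = -1263 + 36 = -1227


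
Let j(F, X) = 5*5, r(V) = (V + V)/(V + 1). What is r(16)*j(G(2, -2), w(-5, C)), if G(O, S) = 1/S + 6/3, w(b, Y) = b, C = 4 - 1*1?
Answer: 800/17 ≈ 47.059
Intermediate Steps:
C = 3 (C = 4 - 1 = 3)
G(O, S) = 2 + 1/S (G(O, S) = 1/S + 6*(⅓) = 1/S + 2 = 2 + 1/S)
r(V) = 2*V/(1 + V) (r(V) = (2*V)/(1 + V) = 2*V/(1 + V))
j(F, X) = 25
r(16)*j(G(2, -2), w(-5, C)) = (2*16/(1 + 16))*25 = (2*16/17)*25 = (2*16*(1/17))*25 = (32/17)*25 = 800/17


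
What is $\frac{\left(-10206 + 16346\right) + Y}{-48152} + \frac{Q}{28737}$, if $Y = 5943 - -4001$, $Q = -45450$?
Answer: $- \frac{73630953}{38437334} \approx -1.9156$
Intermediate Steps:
$Y = 9944$ ($Y = 5943 + 4001 = 9944$)
$\frac{\left(-10206 + 16346\right) + Y}{-48152} + \frac{Q}{28737} = \frac{\left(-10206 + 16346\right) + 9944}{-48152} - \frac{45450}{28737} = \left(6140 + 9944\right) \left(- \frac{1}{48152}\right) - \frac{5050}{3193} = 16084 \left(- \frac{1}{48152}\right) - \frac{5050}{3193} = - \frac{4021}{12038} - \frac{5050}{3193} = - \frac{73630953}{38437334}$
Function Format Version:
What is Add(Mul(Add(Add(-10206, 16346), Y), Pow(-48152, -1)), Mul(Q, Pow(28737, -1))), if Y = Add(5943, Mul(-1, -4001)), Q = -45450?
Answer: Rational(-73630953, 38437334) ≈ -1.9156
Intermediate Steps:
Y = 9944 (Y = Add(5943, 4001) = 9944)
Add(Mul(Add(Add(-10206, 16346), Y), Pow(-48152, -1)), Mul(Q, Pow(28737, -1))) = Add(Mul(Add(Add(-10206, 16346), 9944), Pow(-48152, -1)), Mul(-45450, Pow(28737, -1))) = Add(Mul(Add(6140, 9944), Rational(-1, 48152)), Mul(-45450, Rational(1, 28737))) = Add(Mul(16084, Rational(-1, 48152)), Rational(-5050, 3193)) = Add(Rational(-4021, 12038), Rational(-5050, 3193)) = Rational(-73630953, 38437334)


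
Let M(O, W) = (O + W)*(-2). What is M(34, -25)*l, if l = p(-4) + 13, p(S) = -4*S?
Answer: -522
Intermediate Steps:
M(O, W) = -2*O - 2*W
l = 29 (l = -4*(-4) + 13 = 16 + 13 = 29)
M(34, -25)*l = (-2*34 - 2*(-25))*29 = (-68 + 50)*29 = -18*29 = -522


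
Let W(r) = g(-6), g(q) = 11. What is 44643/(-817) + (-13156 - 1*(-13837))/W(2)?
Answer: 65304/8987 ≈ 7.2665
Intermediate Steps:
W(r) = 11
44643/(-817) + (-13156 - 1*(-13837))/W(2) = 44643/(-817) + (-13156 - 1*(-13837))/11 = 44643*(-1/817) + (-13156 + 13837)*(1/11) = -44643/817 + 681*(1/11) = -44643/817 + 681/11 = 65304/8987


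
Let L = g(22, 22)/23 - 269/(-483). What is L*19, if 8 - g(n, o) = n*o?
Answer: -184813/483 ≈ -382.64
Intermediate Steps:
g(n, o) = 8 - n*o
L = -9727/483 (L = (8 - 1*22*22)/23 - 269/(-483) = (8 - 484)*(1/23) - 269*(-1/483) = -476*1/23 + 269/483 = -476/23 + 269/483 = -9727/483 ≈ -20.139)
L*19 = -9727/483*19 = -184813/483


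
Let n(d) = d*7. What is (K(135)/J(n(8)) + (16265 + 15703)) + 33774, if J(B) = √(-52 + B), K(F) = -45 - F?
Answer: 65652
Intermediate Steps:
n(d) = 7*d
(K(135)/J(n(8)) + (16265 + 15703)) + 33774 = ((-45 - 1*135)/(√(-52 + 7*8)) + (16265 + 15703)) + 33774 = ((-45 - 135)/(√(-52 + 56)) + 31968) + 33774 = (-180/(√4) + 31968) + 33774 = (-180/2 + 31968) + 33774 = (-180*½ + 31968) + 33774 = (-90 + 31968) + 33774 = 31878 + 33774 = 65652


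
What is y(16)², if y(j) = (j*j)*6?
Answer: 2359296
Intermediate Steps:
y(j) = 6*j² (y(j) = j²*6 = 6*j²)
y(16)² = (6*16²)² = (6*256)² = 1536² = 2359296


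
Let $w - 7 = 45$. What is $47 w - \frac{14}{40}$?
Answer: $\frac{48873}{20} \approx 2443.6$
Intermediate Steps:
$w = 52$ ($w = 7 + 45 = 52$)
$47 w - \frac{14}{40} = 47 \cdot 52 - \frac{14}{40} = 2444 - \frac{7}{20} = \frac{48873}{20}$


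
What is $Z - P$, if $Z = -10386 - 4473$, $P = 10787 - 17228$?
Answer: $-8418$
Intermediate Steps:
$P = -6441$
$Z = -14859$
$Z - P = -14859 - -6441 = -14859 + 6441 = -8418$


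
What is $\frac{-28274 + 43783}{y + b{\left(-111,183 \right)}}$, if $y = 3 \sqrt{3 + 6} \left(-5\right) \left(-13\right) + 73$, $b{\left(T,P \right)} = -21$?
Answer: $\frac{1193}{49} \approx 24.347$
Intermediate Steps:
$y = 658$ ($y = 3 \sqrt{9} \left(-5\right) \left(-13\right) + 73 = 3 \cdot 3 \left(-5\right) \left(-13\right) + 73 = 9 \left(-5\right) \left(-13\right) + 73 = \left(-45\right) \left(-13\right) + 73 = 585 + 73 = 658$)
$\frac{-28274 + 43783}{y + b{\left(-111,183 \right)}} = \frac{-28274 + 43783}{658 - 21} = \frac{15509}{637} = 15509 \cdot \frac{1}{637} = \frac{1193}{49}$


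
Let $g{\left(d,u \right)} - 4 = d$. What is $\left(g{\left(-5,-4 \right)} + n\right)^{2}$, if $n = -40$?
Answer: $1681$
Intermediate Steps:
$g{\left(d,u \right)} = 4 + d$
$\left(g{\left(-5,-4 \right)} + n\right)^{2} = \left(\left(4 - 5\right) - 40\right)^{2} = \left(-1 - 40\right)^{2} = \left(-41\right)^{2} = 1681$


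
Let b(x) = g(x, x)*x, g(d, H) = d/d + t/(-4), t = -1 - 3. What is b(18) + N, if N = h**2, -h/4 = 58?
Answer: 53860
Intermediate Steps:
t = -4
h = -232 (h = -4*58 = -232)
g(d, H) = 2 (g(d, H) = d/d - 4/(-4) = 1 - 4*(-1/4) = 1 + 1 = 2)
N = 53824 (N = (-232)**2 = 53824)
b(x) = 2*x
b(18) + N = 2*18 + 53824 = 36 + 53824 = 53860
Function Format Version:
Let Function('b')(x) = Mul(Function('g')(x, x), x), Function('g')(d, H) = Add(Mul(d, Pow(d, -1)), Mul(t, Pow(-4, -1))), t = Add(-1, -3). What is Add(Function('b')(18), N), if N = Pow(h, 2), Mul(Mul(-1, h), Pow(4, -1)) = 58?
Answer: 53860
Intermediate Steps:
t = -4
h = -232 (h = Mul(-4, 58) = -232)
Function('g')(d, H) = 2 (Function('g')(d, H) = Add(Mul(d, Pow(d, -1)), Mul(-4, Pow(-4, -1))) = Add(1, Mul(-4, Rational(-1, 4))) = Add(1, 1) = 2)
N = 53824 (N = Pow(-232, 2) = 53824)
Function('b')(x) = Mul(2, x)
Add(Function('b')(18), N) = Add(Mul(2, 18), 53824) = Add(36, 53824) = 53860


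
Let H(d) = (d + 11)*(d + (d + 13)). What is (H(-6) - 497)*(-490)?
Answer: 241080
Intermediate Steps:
H(d) = (11 + d)*(13 + 2*d) (H(d) = (11 + d)*(d + (13 + d)) = (11 + d)*(13 + 2*d))
(H(-6) - 497)*(-490) = ((143 + 2*(-6)**2 + 35*(-6)) - 497)*(-490) = ((143 + 2*36 - 210) - 497)*(-490) = ((143 + 72 - 210) - 497)*(-490) = (5 - 497)*(-490) = -492*(-490) = 241080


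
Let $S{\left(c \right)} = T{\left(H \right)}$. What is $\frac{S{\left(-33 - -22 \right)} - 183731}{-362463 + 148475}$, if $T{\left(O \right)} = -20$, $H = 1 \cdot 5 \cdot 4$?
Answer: $\frac{183751}{213988} \approx 0.8587$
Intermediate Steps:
$H = 20$ ($H = 5 \cdot 4 = 20$)
$S{\left(c \right)} = -20$
$\frac{S{\left(-33 - -22 \right)} - 183731}{-362463 + 148475} = \frac{-20 - 183731}{-362463 + 148475} = - \frac{183751}{-213988} = \left(-183751\right) \left(- \frac{1}{213988}\right) = \frac{183751}{213988}$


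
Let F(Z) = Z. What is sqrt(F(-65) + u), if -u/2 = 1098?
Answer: I*sqrt(2261) ≈ 47.55*I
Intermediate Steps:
u = -2196 (u = -2*1098 = -2196)
sqrt(F(-65) + u) = sqrt(-65 - 2196) = sqrt(-2261) = I*sqrt(2261)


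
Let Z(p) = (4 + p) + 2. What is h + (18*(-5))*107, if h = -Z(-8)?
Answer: -9628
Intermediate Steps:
Z(p) = 6 + p
h = 2 (h = -(6 - 8) = -1*(-2) = 2)
h + (18*(-5))*107 = 2 + (18*(-5))*107 = 2 - 90*107 = 2 - 9630 = -9628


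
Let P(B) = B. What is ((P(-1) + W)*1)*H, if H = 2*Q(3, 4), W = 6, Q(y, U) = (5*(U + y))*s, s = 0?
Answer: 0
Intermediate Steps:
Q(y, U) = 0 (Q(y, U) = (5*(U + y))*0 = (5*U + 5*y)*0 = 0)
H = 0 (H = 2*0 = 0)
((P(-1) + W)*1)*H = ((-1 + 6)*1)*0 = (5*1)*0 = 5*0 = 0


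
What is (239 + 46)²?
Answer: 81225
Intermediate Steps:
(239 + 46)² = 285² = 81225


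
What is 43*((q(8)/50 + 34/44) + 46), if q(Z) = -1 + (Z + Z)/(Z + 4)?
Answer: 1659499/825 ≈ 2011.5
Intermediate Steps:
q(Z) = -1 + 2*Z/(4 + Z) (q(Z) = -1 + (2*Z)/(4 + Z) = -1 + 2*Z/(4 + Z))
43*((q(8)/50 + 34/44) + 46) = 43*((((-4 + 8)/(4 + 8))/50 + 34/44) + 46) = 43*(((4/12)*(1/50) + 34*(1/44)) + 46) = 43*((((1/12)*4)*(1/50) + 17/22) + 46) = 43*(((1/3)*(1/50) + 17/22) + 46) = 43*((1/150 + 17/22) + 46) = 43*(643/825 + 46) = 43*(38593/825) = 1659499/825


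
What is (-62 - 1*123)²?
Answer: 34225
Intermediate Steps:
(-62 - 1*123)² = (-62 - 123)² = (-185)² = 34225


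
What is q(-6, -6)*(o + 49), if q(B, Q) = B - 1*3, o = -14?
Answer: -315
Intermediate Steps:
q(B, Q) = -3 + B (q(B, Q) = B - 3 = -3 + B)
q(-6, -6)*(o + 49) = (-3 - 6)*(-14 + 49) = -9*35 = -315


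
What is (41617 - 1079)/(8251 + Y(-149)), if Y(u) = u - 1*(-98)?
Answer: 20269/4100 ≈ 4.9437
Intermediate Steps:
Y(u) = 98 + u (Y(u) = u + 98 = 98 + u)
(41617 - 1079)/(8251 + Y(-149)) = (41617 - 1079)/(8251 + (98 - 149)) = 40538/(8251 - 51) = 40538/8200 = 40538*(1/8200) = 20269/4100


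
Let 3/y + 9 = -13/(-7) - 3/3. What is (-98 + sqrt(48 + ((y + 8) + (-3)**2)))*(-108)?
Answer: 10584 - 216*sqrt(5833)/19 ≈ 9715.8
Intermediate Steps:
y = -7/19 (y = 3/(-9 + (-13/(-7) - 3/3)) = 3/(-9 + (-13*(-1/7) - 3*1/3)) = 3/(-9 + (13/7 - 1)) = 3/(-9 + 6/7) = 3/(-57/7) = 3*(-7/57) = -7/19 ≈ -0.36842)
(-98 + sqrt(48 + ((y + 8) + (-3)**2)))*(-108) = (-98 + sqrt(48 + ((-7/19 + 8) + (-3)**2)))*(-108) = (-98 + sqrt(48 + (145/19 + 9)))*(-108) = (-98 + sqrt(48 + 316/19))*(-108) = (-98 + sqrt(1228/19))*(-108) = (-98 + 2*sqrt(5833)/19)*(-108) = 10584 - 216*sqrt(5833)/19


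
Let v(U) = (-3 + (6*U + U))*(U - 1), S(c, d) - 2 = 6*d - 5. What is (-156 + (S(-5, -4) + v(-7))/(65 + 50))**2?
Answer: 308037601/13225 ≈ 23292.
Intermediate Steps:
S(c, d) = -3 + 6*d (S(c, d) = 2 + (6*d - 5) = 2 + (-5 + 6*d) = -3 + 6*d)
v(U) = (-1 + U)*(-3 + 7*U) (v(U) = (-3 + 7*U)*(-1 + U) = (-1 + U)*(-3 + 7*U))
(-156 + (S(-5, -4) + v(-7))/(65 + 50))**2 = (-156 + ((-3 + 6*(-4)) + (3 - 10*(-7) + 7*(-7)**2))/(65 + 50))**2 = (-156 + ((-3 - 24) + (3 + 70 + 7*49))/115)**2 = (-156 + (-27 + (3 + 70 + 343))*(1/115))**2 = (-156 + (-27 + 416)*(1/115))**2 = (-156 + 389*(1/115))**2 = (-156 + 389/115)**2 = (-17551/115)**2 = 308037601/13225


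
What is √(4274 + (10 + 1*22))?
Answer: √4306 ≈ 65.620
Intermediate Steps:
√(4274 + (10 + 1*22)) = √(4274 + (10 + 22)) = √(4274 + 32) = √4306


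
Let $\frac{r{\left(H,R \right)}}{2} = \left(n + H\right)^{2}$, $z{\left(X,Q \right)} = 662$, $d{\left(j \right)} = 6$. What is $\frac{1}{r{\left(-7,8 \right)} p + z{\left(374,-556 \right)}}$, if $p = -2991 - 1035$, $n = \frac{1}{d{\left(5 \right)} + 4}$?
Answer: $- \frac{25}{9567343} \approx -2.6131 \cdot 10^{-6}$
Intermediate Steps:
$n = \frac{1}{10}$ ($n = \frac{1}{6 + 4} = \frac{1}{10} \approx 0.1$)
$p = -4026$ ($p = -2991 - 1035 = -4026$)
$r{\left(H,R \right)} = 2 \left(\frac{1}{10} + H\right)^{2}$
$\frac{1}{r{\left(-7,8 \right)} p + z{\left(374,-556 \right)}} = \frac{1}{\frac{\left(1 + 10 \left(-7\right)\right)^{2}}{50} \left(-4026\right) + 662} = \frac{1}{\frac{\left(1 - 70\right)^{2}}{50} \left(-4026\right) + 662} = \frac{1}{\frac{\left(-69\right)^{2}}{50} \left(-4026\right) + 662} = \frac{1}{\frac{1}{50} \cdot 4761 \left(-4026\right) + 662} = \frac{1}{\frac{4761}{50} \left(-4026\right) + 662} = \frac{1}{- \frac{9583893}{25} + 662} = \frac{1}{- \frac{9567343}{25}} = - \frac{25}{9567343}$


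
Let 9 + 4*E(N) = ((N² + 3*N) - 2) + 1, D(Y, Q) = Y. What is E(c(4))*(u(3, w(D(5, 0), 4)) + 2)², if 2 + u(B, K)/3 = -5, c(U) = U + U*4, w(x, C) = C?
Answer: 81225/2 ≈ 40613.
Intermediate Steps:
c(U) = 5*U (c(U) = U + 4*U = 5*U)
u(B, K) = -21 (u(B, K) = -6 + 3*(-5) = -6 - 15 = -21)
E(N) = -5/2 + N²/4 + 3*N/4 (E(N) = -9/4 + (((N² + 3*N) - 2) + 1)/4 = -9/4 + ((-2 + N² + 3*N) + 1)/4 = -9/4 + (-1 + N² + 3*N)/4 = -9/4 + (-¼ + N²/4 + 3*N/4) = -5/2 + N²/4 + 3*N/4)
E(c(4))*(u(3, w(D(5, 0), 4)) + 2)² = (-5/2 + (5*4)²/4 + 3*(5*4)/4)*(-21 + 2)² = (-5/2 + (¼)*20² + (¾)*20)*(-19)² = (-5/2 + (¼)*400 + 15)*361 = (-5/2 + 100 + 15)*361 = (225/2)*361 = 81225/2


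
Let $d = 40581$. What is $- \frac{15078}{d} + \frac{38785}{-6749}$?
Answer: $- \frac{558565169}{91293723} \approx -6.1183$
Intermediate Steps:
$- \frac{15078}{d} + \frac{38785}{-6749} = - \frac{15078}{40581} + \frac{38785}{-6749} = \left(-15078\right) \frac{1}{40581} + 38785 \left(- \frac{1}{6749}\right) = - \frac{5026}{13527} - \frac{38785}{6749} = - \frac{558565169}{91293723}$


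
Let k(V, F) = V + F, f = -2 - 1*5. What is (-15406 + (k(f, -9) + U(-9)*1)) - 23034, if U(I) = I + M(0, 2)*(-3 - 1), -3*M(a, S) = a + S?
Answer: -115387/3 ≈ -38462.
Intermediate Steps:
f = -7 (f = -2 - 5 = -7)
M(a, S) = -S/3 - a/3 (M(a, S) = -(a + S)/3 = -(S + a)/3 = -S/3 - a/3)
U(I) = 8/3 + I (U(I) = I + (-1/3*2 - 1/3*0)*(-3 - 1) = I + (-2/3 + 0)*(-4) = I - 2/3*(-4) = I + 8/3 = 8/3 + I)
k(V, F) = F + V
(-15406 + (k(f, -9) + U(-9)*1)) - 23034 = (-15406 + ((-9 - 7) + (8/3 - 9)*1)) - 23034 = (-15406 + (-16 - 19/3*1)) - 23034 = (-15406 + (-16 - 19/3)) - 23034 = (-15406 - 67/3) - 23034 = -46285/3 - 23034 = -115387/3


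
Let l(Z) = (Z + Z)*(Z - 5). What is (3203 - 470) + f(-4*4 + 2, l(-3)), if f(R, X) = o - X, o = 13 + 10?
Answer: 2708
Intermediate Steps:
o = 23
l(Z) = 2*Z*(-5 + Z) (l(Z) = (2*Z)*(-5 + Z) = 2*Z*(-5 + Z))
f(R, X) = 23 - X
(3203 - 470) + f(-4*4 + 2, l(-3)) = (3203 - 470) + (23 - 2*(-3)*(-5 - 3)) = 2733 + (23 - 2*(-3)*(-8)) = 2733 + (23 - 1*48) = 2733 + (23 - 48) = 2733 - 25 = 2708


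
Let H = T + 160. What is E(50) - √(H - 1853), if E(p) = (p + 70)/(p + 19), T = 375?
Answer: 40/23 - I*√1318 ≈ 1.7391 - 36.304*I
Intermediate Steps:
H = 535 (H = 375 + 160 = 535)
E(p) = (70 + p)/(19 + p)
E(50) - √(H - 1853) = (70 + 50)/(19 + 50) - √(535 - 1853) = 120/69 - √(-1318) = (1/69)*120 - I*√1318 = 40/23 - I*√1318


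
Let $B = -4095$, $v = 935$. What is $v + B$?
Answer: $-3160$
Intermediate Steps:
$v + B = 935 - 4095 = -3160$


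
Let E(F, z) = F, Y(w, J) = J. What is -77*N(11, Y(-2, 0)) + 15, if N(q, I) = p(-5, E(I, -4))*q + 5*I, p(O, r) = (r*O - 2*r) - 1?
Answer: 862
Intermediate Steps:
p(O, r) = -1 - 2*r + O*r (p(O, r) = (O*r - 2*r) - 1 = (-2*r + O*r) - 1 = -1 - 2*r + O*r)
N(q, I) = 5*I + q*(-1 - 7*I) (N(q, I) = (-1 - 2*I - 5*I)*q + 5*I = (-1 - 7*I)*q + 5*I = q*(-1 - 7*I) + 5*I = 5*I + q*(-1 - 7*I))
-77*N(11, Y(-2, 0)) + 15 = -77*(5*0 - 1*11*(1 + 7*0)) + 15 = -77*(0 - 1*11*(1 + 0)) + 15 = -77*(0 - 1*11*1) + 15 = -77*(0 - 11) + 15 = -77*(-11) + 15 = 847 + 15 = 862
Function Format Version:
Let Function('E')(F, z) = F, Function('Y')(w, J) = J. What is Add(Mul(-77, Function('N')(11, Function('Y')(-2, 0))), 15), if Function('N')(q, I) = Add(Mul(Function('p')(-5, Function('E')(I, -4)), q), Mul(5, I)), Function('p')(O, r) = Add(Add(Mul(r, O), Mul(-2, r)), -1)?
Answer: 862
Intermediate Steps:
Function('p')(O, r) = Add(-1, Mul(-2, r), Mul(O, r)) (Function('p')(O, r) = Add(Add(Mul(O, r), Mul(-2, r)), -1) = Add(Add(Mul(-2, r), Mul(O, r)), -1) = Add(-1, Mul(-2, r), Mul(O, r)))
Function('N')(q, I) = Add(Mul(5, I), Mul(q, Add(-1, Mul(-7, I)))) (Function('N')(q, I) = Add(Mul(Add(-1, Mul(-2, I), Mul(-5, I)), q), Mul(5, I)) = Add(Mul(Add(-1, Mul(-7, I)), q), Mul(5, I)) = Add(Mul(q, Add(-1, Mul(-7, I))), Mul(5, I)) = Add(Mul(5, I), Mul(q, Add(-1, Mul(-7, I)))))
Add(Mul(-77, Function('N')(11, Function('Y')(-2, 0))), 15) = Add(Mul(-77, Add(Mul(5, 0), Mul(-1, 11, Add(1, Mul(7, 0))))), 15) = Add(Mul(-77, Add(0, Mul(-1, 11, Add(1, 0)))), 15) = Add(Mul(-77, Add(0, Mul(-1, 11, 1))), 15) = Add(Mul(-77, Add(0, -11)), 15) = Add(Mul(-77, -11), 15) = Add(847, 15) = 862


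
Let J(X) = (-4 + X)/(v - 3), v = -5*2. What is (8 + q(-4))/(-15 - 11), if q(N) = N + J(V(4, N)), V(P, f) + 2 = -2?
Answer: -30/169 ≈ -0.17751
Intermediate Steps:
v = -10
V(P, f) = -4 (V(P, f) = -2 - 2 = -4)
J(X) = 4/13 - X/13 (J(X) = (-4 + X)/(-10 - 3) = (-4 + X)/(-13) = (-4 + X)*(-1/13) = 4/13 - X/13)
q(N) = 8/13 + N (q(N) = N + (4/13 - 1/13*(-4)) = N + (4/13 + 4/13) = N + 8/13 = 8/13 + N)
(8 + q(-4))/(-15 - 11) = (8 + (8/13 - 4))/(-15 - 11) = (8 - 44/13)/(-26) = -1/26*60/13 = -30/169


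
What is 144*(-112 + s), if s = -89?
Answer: -28944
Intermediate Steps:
144*(-112 + s) = 144*(-112 - 89) = 144*(-201) = -28944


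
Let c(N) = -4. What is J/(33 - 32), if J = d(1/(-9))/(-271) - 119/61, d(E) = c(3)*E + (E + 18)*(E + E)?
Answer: -2594723/1339011 ≈ -1.9378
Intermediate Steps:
d(E) = -4*E + 2*E*(18 + E) (d(E) = -4*E + (E + 18)*(E + E) = -4*E + (18 + E)*(2*E) = -4*E + 2*E*(18 + E))
J = -2594723/1339011 (J = (2*(16 + 1/(-9))/(-9))/(-271) - 119/61 = (2*(-⅑)*(16 - ⅑))*(-1/271) - 119*1/61 = (2*(-⅑)*(143/9))*(-1/271) - 119/61 = -286/81*(-1/271) - 119/61 = 286/21951 - 119/61 = -2594723/1339011 ≈ -1.9378)
J/(33 - 32) = -2594723/(1339011*(33 - 32)) = -2594723/1339011/1 = -2594723/1339011*1 = -2594723/1339011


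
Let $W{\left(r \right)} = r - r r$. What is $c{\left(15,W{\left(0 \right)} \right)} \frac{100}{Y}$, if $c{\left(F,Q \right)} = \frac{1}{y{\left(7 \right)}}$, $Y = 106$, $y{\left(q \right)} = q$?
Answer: $\frac{50}{371} \approx 0.13477$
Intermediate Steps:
$W{\left(r \right)} = r - r^{2}$
$c{\left(F,Q \right)} = \frac{1}{7}$
$c{\left(15,W{\left(0 \right)} \right)} \frac{100}{Y} = \frac{100 \cdot \frac{1}{106}}{7} = \frac{1}{7} \cdot \frac{50}{53} = \frac{50}{371}$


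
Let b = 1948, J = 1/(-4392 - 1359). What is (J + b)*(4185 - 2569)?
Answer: 18103962352/5751 ≈ 3.1480e+6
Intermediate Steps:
J = -1/5751 (J = 1/(-5751) = -1/5751 ≈ -0.00017388)
(J + b)*(4185 - 2569) = (-1/5751 + 1948)*(4185 - 2569) = (11202947/5751)*1616 = 18103962352/5751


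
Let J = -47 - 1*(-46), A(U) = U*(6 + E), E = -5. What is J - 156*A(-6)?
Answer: 935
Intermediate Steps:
A(U) = U (A(U) = U*(6 - 5) = U*1 = U)
J = -1 (J = -47 + 46 = -1)
J - 156*A(-6) = -1 - 156*(-6) = -1 + 936 = 935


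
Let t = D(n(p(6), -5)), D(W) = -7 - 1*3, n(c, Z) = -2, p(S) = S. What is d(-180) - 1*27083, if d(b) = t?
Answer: -27093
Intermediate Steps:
D(W) = -10 (D(W) = -7 - 3 = -10)
t = -10
d(b) = -10
d(-180) - 1*27083 = -10 - 1*27083 = -10 - 27083 = -27093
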